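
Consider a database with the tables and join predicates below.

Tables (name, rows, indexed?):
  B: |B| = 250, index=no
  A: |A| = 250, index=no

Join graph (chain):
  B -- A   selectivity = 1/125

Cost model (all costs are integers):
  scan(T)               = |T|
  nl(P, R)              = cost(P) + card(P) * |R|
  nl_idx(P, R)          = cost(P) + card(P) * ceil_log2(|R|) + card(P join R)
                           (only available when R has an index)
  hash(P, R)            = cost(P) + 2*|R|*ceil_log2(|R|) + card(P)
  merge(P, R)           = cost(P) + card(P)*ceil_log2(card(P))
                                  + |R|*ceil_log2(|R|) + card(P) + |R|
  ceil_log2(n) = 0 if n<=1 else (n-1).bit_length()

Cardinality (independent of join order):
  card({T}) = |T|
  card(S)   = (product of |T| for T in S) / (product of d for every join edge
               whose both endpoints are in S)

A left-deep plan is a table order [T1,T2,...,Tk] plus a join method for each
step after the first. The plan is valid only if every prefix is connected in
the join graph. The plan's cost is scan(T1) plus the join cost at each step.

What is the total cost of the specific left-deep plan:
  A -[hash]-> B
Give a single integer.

4500

step 1: scan A: cost=250, card=250
step 2: join B via hash
    card(P join B) = 250*250/(125) = 500
    cost = 250 + 2*250*8 + 250 = 4500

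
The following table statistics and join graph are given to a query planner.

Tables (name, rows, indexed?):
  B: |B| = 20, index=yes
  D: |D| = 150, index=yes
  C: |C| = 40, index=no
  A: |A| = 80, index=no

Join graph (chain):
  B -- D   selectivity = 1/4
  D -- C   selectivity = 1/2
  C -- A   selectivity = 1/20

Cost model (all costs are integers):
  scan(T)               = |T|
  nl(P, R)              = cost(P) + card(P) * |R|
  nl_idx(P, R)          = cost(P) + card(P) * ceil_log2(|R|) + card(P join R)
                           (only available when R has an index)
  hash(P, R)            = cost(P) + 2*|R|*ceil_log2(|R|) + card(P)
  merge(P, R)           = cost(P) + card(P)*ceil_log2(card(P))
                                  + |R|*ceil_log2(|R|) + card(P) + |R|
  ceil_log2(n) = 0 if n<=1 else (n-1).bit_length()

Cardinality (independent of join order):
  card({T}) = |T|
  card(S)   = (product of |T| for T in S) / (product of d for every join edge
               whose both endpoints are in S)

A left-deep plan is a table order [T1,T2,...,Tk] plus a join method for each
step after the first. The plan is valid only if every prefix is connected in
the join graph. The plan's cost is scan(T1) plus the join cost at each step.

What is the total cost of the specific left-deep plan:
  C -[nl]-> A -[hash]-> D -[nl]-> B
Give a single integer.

245800

step 1: scan C: cost=40, card=40
step 2: join A via nl
    card(P join A) = 40*80/(20) = 160
    cost = 40 + 40*80 = 3240
step 3: join D via hash
    card(P join D) = 160*150/(2) = 12000
    cost = 3240 + 2*150*8 + 160 = 5800
step 4: join B via nl
    card(P join B) = 12000*20/(4) = 60000
    cost = 5800 + 12000*20 = 245800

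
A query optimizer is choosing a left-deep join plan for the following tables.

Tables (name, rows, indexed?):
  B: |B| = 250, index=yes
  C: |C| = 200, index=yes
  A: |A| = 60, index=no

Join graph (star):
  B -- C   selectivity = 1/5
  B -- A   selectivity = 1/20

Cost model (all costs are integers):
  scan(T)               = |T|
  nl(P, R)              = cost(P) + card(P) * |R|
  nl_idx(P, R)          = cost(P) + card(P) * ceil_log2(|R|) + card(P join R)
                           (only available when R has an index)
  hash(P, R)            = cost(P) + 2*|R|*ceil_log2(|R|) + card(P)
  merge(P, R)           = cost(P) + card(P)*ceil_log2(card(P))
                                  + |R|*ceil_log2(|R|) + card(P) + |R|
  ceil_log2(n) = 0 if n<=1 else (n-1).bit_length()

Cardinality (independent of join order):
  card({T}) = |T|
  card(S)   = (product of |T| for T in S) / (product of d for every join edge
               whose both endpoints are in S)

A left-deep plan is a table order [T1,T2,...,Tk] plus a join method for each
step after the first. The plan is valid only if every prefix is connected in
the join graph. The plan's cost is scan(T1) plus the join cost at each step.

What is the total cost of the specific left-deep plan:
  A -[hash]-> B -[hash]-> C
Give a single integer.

8070

step 1: scan A: cost=60, card=60
step 2: join B via hash
    card(P join B) = 60*250/(20) = 750
    cost = 60 + 2*250*8 + 60 = 4120
step 3: join C via hash
    card(P join C) = 750*200/(5) = 30000
    cost = 4120 + 2*200*8 + 750 = 8070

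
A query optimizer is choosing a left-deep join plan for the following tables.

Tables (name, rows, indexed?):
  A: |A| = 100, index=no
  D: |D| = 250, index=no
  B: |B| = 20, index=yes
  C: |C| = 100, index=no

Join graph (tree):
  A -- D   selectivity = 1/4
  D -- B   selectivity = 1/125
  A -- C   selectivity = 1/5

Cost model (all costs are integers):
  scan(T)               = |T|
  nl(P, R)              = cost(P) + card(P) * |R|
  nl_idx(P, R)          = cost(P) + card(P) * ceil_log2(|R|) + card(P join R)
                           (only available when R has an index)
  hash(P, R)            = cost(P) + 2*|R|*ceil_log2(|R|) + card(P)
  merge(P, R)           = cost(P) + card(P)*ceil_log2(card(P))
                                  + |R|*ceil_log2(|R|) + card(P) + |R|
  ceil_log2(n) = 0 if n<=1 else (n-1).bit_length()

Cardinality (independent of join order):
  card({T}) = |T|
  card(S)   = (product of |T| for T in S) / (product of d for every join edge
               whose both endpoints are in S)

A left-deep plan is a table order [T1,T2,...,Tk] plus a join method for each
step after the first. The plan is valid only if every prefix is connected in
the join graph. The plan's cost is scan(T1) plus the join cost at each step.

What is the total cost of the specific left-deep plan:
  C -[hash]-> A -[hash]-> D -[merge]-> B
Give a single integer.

step 1: scan C: cost=100, card=100
step 2: join A via hash
    card(P join A) = 100*100/(5) = 2000
    cost = 100 + 2*100*7 + 100 = 1600
step 3: join D via hash
    card(P join D) = 2000*250/(4) = 125000
    cost = 1600 + 2*250*8 + 2000 = 7600
step 4: join B via merge
    card(P join B) = 125000*20/(125) = 20000
    cost = 7600 + 125000*17 + 20*5 + 125000 + 20 = 2257720

2257720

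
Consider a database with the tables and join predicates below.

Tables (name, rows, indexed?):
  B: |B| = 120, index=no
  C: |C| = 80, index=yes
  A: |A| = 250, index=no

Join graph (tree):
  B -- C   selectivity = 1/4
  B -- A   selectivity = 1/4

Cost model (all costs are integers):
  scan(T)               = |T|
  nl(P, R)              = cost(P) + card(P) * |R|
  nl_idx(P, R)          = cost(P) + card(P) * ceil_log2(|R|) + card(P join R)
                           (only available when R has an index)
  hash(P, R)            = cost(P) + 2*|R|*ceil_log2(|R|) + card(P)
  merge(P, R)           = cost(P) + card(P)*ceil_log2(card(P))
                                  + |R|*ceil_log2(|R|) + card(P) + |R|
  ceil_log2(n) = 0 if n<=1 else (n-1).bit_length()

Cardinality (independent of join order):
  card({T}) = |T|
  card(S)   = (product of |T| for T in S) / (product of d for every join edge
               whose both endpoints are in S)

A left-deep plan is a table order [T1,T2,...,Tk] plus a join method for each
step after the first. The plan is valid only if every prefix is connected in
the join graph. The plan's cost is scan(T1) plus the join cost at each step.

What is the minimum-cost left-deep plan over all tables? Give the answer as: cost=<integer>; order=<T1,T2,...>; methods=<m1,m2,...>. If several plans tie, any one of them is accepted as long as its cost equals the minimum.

cost=7760; order=B,C,A; methods=hash,hash

Selinger DP (subsets sized 1..n):
  {B}: scan cost=120, card=120
  {C}: scan cost=80, card=80
  {A}: scan cost=250, card=250
  {BC}: card=2400; try (C,hash)→1360, (B,merge)→1680, (C,merge)→1720, (B,hash)→1840, (C,nl_idx)→3360, (B,nl)→9680 …(+1); best=1360 via (C,hash)
  {AB}: card=7500; try (B,hash)→2180, (A,merge)→3330, (B,merge)→3460, (A,hash)→4240, (A,nl)→30120, (B,nl)→30250; best=2180 via (B,hash)
  {ABC}: card=150000; try (A,hash)→7760, (C,hash)→10800, (A,merge)→34810, (C,merge)→107820, (C,nl_idx)→204680, (A,nl)→601360 …(+1); best=7760 via (A,hash)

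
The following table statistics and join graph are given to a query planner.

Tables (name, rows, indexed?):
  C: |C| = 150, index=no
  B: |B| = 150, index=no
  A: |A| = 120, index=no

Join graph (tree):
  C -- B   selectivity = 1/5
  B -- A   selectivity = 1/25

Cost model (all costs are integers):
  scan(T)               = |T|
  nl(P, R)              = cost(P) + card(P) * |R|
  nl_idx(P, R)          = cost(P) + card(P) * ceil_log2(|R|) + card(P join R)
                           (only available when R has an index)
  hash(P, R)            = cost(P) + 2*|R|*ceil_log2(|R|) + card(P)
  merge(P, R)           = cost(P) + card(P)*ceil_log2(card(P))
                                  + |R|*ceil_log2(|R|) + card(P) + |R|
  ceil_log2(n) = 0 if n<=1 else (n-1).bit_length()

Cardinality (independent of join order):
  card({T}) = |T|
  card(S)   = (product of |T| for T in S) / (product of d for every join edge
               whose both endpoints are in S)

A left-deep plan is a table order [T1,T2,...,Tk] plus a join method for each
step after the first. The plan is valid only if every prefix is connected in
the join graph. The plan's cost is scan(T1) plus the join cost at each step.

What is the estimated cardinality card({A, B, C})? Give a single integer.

Tables in S: A(120), B(150), C(150)
Edges inside S: C-B(d=5), B-A(d=25)
numerator = 120 * 150 * 150 = 2700000
denominator = 5 * 25 = 125
card(S) = 2700000 / 125 = 21600

21600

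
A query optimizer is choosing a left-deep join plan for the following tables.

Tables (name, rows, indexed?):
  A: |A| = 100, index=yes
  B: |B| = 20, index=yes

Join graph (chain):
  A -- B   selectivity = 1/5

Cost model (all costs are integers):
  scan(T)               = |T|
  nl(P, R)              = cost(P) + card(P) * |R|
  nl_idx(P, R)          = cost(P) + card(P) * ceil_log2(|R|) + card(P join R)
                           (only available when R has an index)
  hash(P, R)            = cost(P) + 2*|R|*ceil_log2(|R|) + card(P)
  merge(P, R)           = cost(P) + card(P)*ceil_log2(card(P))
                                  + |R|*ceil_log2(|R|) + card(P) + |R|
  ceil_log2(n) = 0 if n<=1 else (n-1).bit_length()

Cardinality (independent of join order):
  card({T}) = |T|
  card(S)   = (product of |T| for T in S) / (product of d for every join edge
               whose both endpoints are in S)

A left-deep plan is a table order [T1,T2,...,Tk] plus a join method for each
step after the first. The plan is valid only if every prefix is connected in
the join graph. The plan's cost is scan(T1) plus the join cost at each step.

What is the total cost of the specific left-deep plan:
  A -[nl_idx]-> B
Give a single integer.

step 1: scan A: cost=100, card=100
step 2: join B via nl_idx
    card(P join B) = 100*20/(5) = 400
    cost = 100 + 100*5 + 400 = 1000

1000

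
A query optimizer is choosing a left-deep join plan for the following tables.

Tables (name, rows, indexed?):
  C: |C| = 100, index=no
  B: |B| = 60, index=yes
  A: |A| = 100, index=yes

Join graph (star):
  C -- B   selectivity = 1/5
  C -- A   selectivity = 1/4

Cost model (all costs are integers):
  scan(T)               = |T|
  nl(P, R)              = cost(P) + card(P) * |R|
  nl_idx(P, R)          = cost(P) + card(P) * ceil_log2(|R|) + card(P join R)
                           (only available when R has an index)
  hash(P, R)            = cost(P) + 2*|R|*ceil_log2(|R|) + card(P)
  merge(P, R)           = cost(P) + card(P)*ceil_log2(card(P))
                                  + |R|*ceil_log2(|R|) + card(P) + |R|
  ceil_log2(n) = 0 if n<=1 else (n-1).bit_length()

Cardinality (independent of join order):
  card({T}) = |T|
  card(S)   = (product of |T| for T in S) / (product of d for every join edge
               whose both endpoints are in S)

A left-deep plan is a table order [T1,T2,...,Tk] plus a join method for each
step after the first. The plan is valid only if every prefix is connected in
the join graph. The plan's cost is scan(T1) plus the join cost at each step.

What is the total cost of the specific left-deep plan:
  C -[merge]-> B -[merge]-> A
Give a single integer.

16520

step 1: scan C: cost=100, card=100
step 2: join B via merge
    card(P join B) = 100*60/(5) = 1200
    cost = 100 + 100*7 + 60*6 + 100 + 60 = 1320
step 3: join A via merge
    card(P join A) = 1200*100/(4) = 30000
    cost = 1320 + 1200*11 + 100*7 + 1200 + 100 = 16520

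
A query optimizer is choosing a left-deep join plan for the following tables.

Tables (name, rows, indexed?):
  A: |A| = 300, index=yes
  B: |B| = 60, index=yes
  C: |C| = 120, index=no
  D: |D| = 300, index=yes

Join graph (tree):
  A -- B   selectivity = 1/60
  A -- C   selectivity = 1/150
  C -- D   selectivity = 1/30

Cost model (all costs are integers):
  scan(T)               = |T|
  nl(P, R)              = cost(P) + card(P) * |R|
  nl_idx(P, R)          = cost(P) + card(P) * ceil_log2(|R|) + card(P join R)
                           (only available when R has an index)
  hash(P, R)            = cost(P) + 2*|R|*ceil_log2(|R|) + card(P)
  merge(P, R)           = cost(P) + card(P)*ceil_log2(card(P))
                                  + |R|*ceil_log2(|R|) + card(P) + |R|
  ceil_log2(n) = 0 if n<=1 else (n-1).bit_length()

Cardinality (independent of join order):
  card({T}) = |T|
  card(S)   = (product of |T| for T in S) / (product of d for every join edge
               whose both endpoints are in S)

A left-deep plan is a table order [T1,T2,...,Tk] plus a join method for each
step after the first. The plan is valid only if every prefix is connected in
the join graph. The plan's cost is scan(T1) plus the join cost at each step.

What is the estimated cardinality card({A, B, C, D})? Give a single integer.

2400

Tables in S: A(300), B(60), C(120), D(300)
Edges inside S: A-B(d=60), A-C(d=150), C-D(d=30)
numerator = 300 * 60 * 120 * 300 = 648000000
denominator = 60 * 150 * 30 = 270000
card(S) = 648000000 / 270000 = 2400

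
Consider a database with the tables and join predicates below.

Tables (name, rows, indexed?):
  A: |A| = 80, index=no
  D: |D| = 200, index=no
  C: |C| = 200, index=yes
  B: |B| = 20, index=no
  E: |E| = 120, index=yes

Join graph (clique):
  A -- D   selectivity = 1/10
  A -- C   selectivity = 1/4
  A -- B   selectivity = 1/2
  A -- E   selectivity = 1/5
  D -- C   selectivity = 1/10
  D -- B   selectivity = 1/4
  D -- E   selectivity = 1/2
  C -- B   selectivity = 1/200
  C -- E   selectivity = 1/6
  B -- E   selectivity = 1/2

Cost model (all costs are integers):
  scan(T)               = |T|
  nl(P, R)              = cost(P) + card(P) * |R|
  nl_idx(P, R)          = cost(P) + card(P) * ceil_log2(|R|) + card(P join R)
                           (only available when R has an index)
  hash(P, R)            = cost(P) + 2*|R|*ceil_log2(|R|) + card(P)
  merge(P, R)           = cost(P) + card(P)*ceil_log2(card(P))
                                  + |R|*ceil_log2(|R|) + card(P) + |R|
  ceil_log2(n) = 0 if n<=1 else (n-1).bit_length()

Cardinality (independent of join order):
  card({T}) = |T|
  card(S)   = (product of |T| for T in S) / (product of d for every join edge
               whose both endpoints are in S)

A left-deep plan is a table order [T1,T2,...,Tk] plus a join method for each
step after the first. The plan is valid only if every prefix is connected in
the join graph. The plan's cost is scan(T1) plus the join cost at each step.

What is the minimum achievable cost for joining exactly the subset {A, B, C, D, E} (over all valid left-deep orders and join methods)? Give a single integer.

4140

Selinger DP over subsets of {A,B,C,D,E}:
  {A}: scan cost=80, card=80
  {D}: scan cost=200, card=200
  {C}: scan cost=200, card=200
  {B}: scan cost=20, card=20
  {E}: scan cost=120, card=120
  {AD}: card=1600; try (A,hash)→1520, (D,merge)→2520, (A,merge)→2640, (D,hash)→3360, (D,nl)→16080, (A,nl)→16200; best=1520 via (A,hash)
  {AC}: card=4000; try (A,hash)→1520, (C,merge)→2520, (A,merge)→2640, (C,hash)→3360, (C,nl_idx)→4720, (C,nl)→16080 …(+1); best=1520 via (A,hash)
  {AB}: card=800; try (B,hash)→360, (A,merge)→780, (B,merge)→840, (A,hash)→1160, (A,nl)→1620, (B,nl)→1680; best=360 via (B,hash)
  {AE}: card=1920; try (A,hash)→1360, (E,merge)→1680, (A,merge)→1720, (E,hash)→1840, (E,nl_idx)→2560, (E,nl)→9680 …(+1); best=1360 via (A,hash)
  {CD}: card=4000; try (D,hash)→3600, (C,hash)→3600, (D,merge)→3800, (C,merge)→3800, (C,nl_idx)→5800, (D,nl)→40200 …(+1); best=3600 via (D,hash)
  {BD}: card=1000; try (B,hash)→600, (D,merge)→1940, (B,merge)→2120, (D,hash)→3240, (D,nl)→4020, (B,nl)→4200; best=600 via (B,hash)
  {DE}: card=12000; try (E,hash)→2080, (D,merge)→2880, (E,merge)→2960, (D,hash)→3440, (E,nl_idx)→13600, (D,nl)→24120 …(+1); best=2080 via (E,hash)
  {BC}: card=20; try (C,nl_idx)→200, (B,hash)→600, (C,merge)→1940, (B,merge)→2120, (C,hash)→3240, (C,nl)→4020 …(+1); best=200 via (C,nl_idx)
  {CE}: card=4000; try (E,hash)→2080, (C,merge)→2880, (E,merge)→2960, (C,hash)→3440, (C,nl_idx)→5080, (E,nl_idx)→5600 …(+2); best=2080 via (E,hash)
  {BE}: card=1200; try (B,hash)→440, (E,merge)→1100, (B,merge)→1200, (E,nl_idx)→1360, (E,hash)→1720, (E,nl)→2420 …(+1); best=440 via (B,hash)
  {ACD}: card=8000; try (C,hash)→6320, (D,hash)→8720, (A,hash)→8720, (C,nl_idx)→22320, (C,merge)→22520, (D,merge)→55320 …(+4); best=6320 via (C,hash)
  {ABD}: card=4000; try (A,hash)→2720, (B,hash)→3320, (D,hash)→4360, (D,merge)→10960, (A,merge)→12240, (B,merge)→20840 …(+3); best=2720 via (A,hash)
  {ADE}: card=19200; try (E,hash)→4800, (D,hash)→6480, (A,hash)→15200, (E,merge)→21680, (D,merge)→26200, (E,nl_idx)→31920 …(+4); best=4800 via (E,hash)
  {ABC}: card=200; try (A,merge)→960, (A,hash)→1340, (A,nl)→1800, (C,hash)→4360, (B,hash)→5720, (C,nl_idx)→6960 …(+4); best=960 via (A,merge)
  {ACE}: card=16000; try (C,hash)→6480, (E,hash)→7200, (A,hash)→7200, (C,merge)→26200, (C,nl_idx)→32720, (E,nl_idx)→45520 …(+5); best=6480 via (C,hash)
  {ABE}: card=9600; try (A,hash)→2760, (E,hash)→2840, (B,hash)→3480, (E,merge)→10120, (A,merge)→15480, (E,nl_idx)→15560 …(+4); best=2760 via (A,hash)
  {BCD}: card=100; try (D,merge)→2120, (D,hash)→3420, (D,nl)→4200, (C,hash)→4800, (B,hash)→7800, (C,nl_idx)→8700 …(+4); best=2120 via (D,merge)
  {CDE}: card=40000; try (E,hash)→9280, (D,hash)→9280, (C,hash)→17280, (D,merge)→55880, (E,merge)→56560, (E,nl_idx)→71600 …(+5); best=9280 via (E,hash)
  {BDE}: card=30000; try (E,hash)→3280, (D,hash)→4840, (E,merge)→12560, (B,hash)→14280, (D,merge)→16640, (E,nl_idx)→37600 …(+4); best=3280 via (E,hash)
  {BCE}: card=200; try (E,nl_idx)→540, (E,merge)→1280, (E,hash)→1900, (E,nl)→2600, (C,hash)→4840, (B,hash)→6280 …(+5); best=540 via (E,nl_idx)
  {ABCD}: card=100; try (A,hash)→3340, (A,merge)→3560, (D,hash)→4360, (D,merge)→4560, (C,hash)→9920, (A,nl)→10120 …(+7); best=3340 via (A,hash)
  {ACDE}: card=16000; try (E,hash)→16000, (D,hash)→25680, (C,hash)→27200, (A,hash)→50400, (E,nl_idx)→78320, (E,merge)→119280 …(+8); best=16000 via (E,hash)
  {ABDE}: card=24000; try (E,hash)→8400, (D,hash)→15560, (B,hash)→24200, (A,hash)→34400, (E,nl_idx)→54720, (E,merge)→55680 …(+7); best=8400 via (E,hash)
  {ABCE}: card=400; try (A,hash)→1860, (E,nl_idx)→2760, (E,hash)→2840, (A,merge)→2980, (E,merge)→3720, (C,hash)→15560 …(+8); best=1860 via (A,hash)
  {BCDE}: card=500; try (E,nl_idx)→3320, (E,merge)→3880, (E,hash)→3900, (D,hash)→3940, (D,merge)→4140, (E,nl)→14120 …(+8); best=3320 via (E,nl_idx)
  {ABCDE}: card=100; try (E,nl_idx)→4140, (A,hash)→4940, (E,merge)→5100, (E,hash)→5120, (D,hash)→5460, (D,merge)→7660 …(+11); best=4140 via (E,nl_idx)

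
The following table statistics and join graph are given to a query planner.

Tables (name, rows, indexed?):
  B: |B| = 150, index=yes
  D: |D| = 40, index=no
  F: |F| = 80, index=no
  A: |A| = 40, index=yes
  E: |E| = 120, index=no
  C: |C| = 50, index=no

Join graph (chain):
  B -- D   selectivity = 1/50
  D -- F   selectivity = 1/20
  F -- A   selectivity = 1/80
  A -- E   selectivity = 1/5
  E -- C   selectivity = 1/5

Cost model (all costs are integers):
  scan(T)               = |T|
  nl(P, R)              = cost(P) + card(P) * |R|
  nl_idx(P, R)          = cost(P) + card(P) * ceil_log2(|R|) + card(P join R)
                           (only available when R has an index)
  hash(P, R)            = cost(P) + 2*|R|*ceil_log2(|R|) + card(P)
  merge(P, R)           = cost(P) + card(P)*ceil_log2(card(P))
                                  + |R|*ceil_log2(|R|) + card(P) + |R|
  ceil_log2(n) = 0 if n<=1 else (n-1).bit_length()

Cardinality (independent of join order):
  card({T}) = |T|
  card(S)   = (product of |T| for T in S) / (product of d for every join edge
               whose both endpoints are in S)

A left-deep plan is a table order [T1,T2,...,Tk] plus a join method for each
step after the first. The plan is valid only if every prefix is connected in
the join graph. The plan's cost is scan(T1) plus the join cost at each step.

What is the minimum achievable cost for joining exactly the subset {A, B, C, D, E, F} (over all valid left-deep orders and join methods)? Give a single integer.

Selinger DP over subsets of {A,B,C,D,E,F}:
  {B}: scan cost=150, card=150
  {D}: scan cost=40, card=40
  {F}: scan cost=80, card=80
  {A}: scan cost=40, card=40
  {E}: scan cost=120, card=120
  {C}: scan cost=50, card=50
  {BD}: card=120; try (B,nl_idx)→480, (D,hash)→780, (B,merge)→1670, (D,merge)→1780, (B,hash)→2480, (B,nl)→6040 …(+1); best=480 via (B,nl_idx)
  {DF}: card=160; try (D,hash)→640, (F,merge)→960, (D,merge)→1000, (F,hash)→1200, (F,nl)→3240, (D,nl)→3280; best=640 via (D,hash)
  {AF}: card=40; try (A,nl_idx)→600, (A,hash)→640, (F,merge)→960, (A,merge)→1000, (F,hash)→1200, (F,nl)→3240 …(+1); best=600 via (A,nl_idx)
  {AE}: card=960; try (A,hash)→720, (E,merge)→1280, (A,merge)→1360, (E,hash)→1760, (A,nl_idx)→1800, (E,nl)→4840 …(+1); best=720 via (A,hash)
  {CE}: card=1200; try (C,hash)→840, (E,merge)→1360, (C,merge)→1430, (E,hash)→1780, (E,nl)→6050, (C,nl)→6120; best=840 via (C,hash)
  {BDF}: card=480; try (F,hash)→1720, (F,merge)→2080, (B,nl_idx)→2400, (B,hash)→3200, (B,merge)→3430, (F,nl)→10080 …(+1); best=1720 via (F,hash)
  {ADF}: card=80; try (D,hash)→1120, (D,merge)→1160, (A,hash)→1280, (A,nl_idx)→1680, (D,nl)→2200, (A,merge)→2360 …(+1); best=1120 via (D,hash)
  {AEF}: card=960; try (E,merge)→1840, (E,hash)→2320, (F,hash)→2800, (E,nl)→5400, (F,merge)→11920, (F,nl)→77520; best=1840 via (E,merge)
  {ACE}: card=9600; try (C,hash)→2280, (A,hash)→2520, (C,merge)→11630, (A,merge)→15520, (A,nl_idx)→17640, (C,nl)→48720 …(+1); best=2280 via (C,hash)
  {ABDF}: card=240; try (B,nl_idx)→2000, (A,hash)→2680, (B,merge)→3110, (B,hash)→3600, (A,nl_idx)→4840, (A,merge)→6800 …(+2); best=2000 via (B,nl_idx)
  {ADEF}: card=1920; try (E,merge)→2720, (E,hash)→2880, (D,hash)→3280, (E,nl)→10720, (D,merge)→12680, (D,nl)→40240; best=2720 via (E,merge)
  {ACEF}: card=9600; try (C,hash)→3400, (C,merge)→12750, (F,hash)→13000, (C,nl)→49840, (F,merge)→146920, (F,nl)→770280; best=3400 via (C,hash)
  {ABDEF}: card=5760; try (E,hash)→3920, (E,merge)→5120, (B,hash)→7040, (B,nl_idx)→23840, (B,merge)→27110, (E,nl)→30800 …(+1); best=3920 via (E,hash)
  {ACDEF}: card=19200; try (C,hash)→5240, (D,hash)→13480, (C,merge)→26110, (C,nl)→98720, (D,merge)→147680, (D,nl)→387400; best=5240 via (C,hash)
  {ABCDEF}: card=57600; try (C,hash)→10280, (B,hash)→26840, (C,merge)→84910, (B,nl_idx)→216440, (C,nl)→291920, (B,merge)→313790 …(+1); best=10280 via (C,hash)

10280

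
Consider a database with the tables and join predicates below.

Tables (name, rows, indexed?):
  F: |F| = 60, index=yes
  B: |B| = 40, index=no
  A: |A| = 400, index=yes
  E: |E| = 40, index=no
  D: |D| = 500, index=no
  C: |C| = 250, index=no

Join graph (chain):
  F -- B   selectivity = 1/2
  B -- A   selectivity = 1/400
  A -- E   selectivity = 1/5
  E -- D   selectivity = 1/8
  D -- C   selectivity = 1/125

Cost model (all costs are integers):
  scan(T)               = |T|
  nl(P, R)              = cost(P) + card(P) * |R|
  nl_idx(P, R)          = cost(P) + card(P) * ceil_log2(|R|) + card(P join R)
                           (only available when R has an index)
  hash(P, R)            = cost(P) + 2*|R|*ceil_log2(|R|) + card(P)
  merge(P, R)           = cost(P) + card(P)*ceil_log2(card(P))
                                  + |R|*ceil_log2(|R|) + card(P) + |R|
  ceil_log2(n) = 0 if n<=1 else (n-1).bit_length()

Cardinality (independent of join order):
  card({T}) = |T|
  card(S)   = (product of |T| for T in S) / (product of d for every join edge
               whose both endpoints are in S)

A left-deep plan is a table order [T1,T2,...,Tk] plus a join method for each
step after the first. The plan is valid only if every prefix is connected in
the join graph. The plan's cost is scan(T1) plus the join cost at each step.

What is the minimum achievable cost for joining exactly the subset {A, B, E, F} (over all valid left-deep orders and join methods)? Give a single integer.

2000

Selinger DP over subsets of {A,B,E,F}:
  {F}: scan cost=60, card=60
  {B}: scan cost=40, card=40
  {A}: scan cost=400, card=400
  {E}: scan cost=40, card=40
  {BF}: card=1200; try (B,hash)→600, (F,merge)→740, (B,merge)→760, (F,hash)→800, (F,nl_idx)→1480, (F,nl)→2440 …(+1); best=600 via (B,hash)
  {AB}: card=40; try (A,nl_idx)→440, (B,hash)→1280, (A,merge)→4320, (B,merge)→4680, (A,hash)→7280, (A,nl)→16040 …(+1); best=440 via (A,nl_idx)
  {AE}: card=3200; try (E,hash)→1280, (A,nl_idx)→3600, (A,merge)→4320, (E,merge)→4680, (A,hash)→7280, (A,nl)→16040 …(+1); best=1280 via (E,hash)
  {ABF}: card=1200; try (F,merge)→1140, (F,hash)→1200, (F,nl_idx)→1880, (F,nl)→2840, (A,hash)→9000, (A,nl_idx)→12600 …(+2); best=1140 via (F,merge)
  {ABE}: card=320; try (E,hash)→960, (E,merge)→1000, (E,nl)→2040, (B,hash)→4960, (B,merge)→43160, (B,nl)→129280; best=960 via (E,hash)
  {ABEF}: card=9600; try (F,hash)→2000, (E,hash)→2820, (F,merge)→4580, (F,nl_idx)→12480, (E,merge)→15820, (F,nl)→20160 …(+1); best=2000 via (F,hash)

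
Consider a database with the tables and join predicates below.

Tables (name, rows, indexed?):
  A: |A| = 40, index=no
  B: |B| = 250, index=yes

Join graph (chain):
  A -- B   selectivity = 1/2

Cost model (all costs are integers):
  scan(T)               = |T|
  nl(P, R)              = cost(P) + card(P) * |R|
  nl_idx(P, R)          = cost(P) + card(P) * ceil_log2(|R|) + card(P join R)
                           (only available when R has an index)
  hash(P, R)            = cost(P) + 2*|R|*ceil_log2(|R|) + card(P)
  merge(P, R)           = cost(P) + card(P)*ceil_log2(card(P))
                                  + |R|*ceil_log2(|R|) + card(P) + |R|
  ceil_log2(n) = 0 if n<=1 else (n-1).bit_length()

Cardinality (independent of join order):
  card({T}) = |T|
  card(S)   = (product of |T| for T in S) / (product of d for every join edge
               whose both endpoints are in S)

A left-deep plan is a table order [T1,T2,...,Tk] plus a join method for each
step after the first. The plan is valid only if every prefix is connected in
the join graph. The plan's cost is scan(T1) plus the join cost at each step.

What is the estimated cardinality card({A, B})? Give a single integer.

5000

Tables in S: A(40), B(250)
Edges inside S: A-B(d=2)
numerator = 40 * 250 = 10000
denominator = 2 = 2
card(S) = 10000 / 2 = 5000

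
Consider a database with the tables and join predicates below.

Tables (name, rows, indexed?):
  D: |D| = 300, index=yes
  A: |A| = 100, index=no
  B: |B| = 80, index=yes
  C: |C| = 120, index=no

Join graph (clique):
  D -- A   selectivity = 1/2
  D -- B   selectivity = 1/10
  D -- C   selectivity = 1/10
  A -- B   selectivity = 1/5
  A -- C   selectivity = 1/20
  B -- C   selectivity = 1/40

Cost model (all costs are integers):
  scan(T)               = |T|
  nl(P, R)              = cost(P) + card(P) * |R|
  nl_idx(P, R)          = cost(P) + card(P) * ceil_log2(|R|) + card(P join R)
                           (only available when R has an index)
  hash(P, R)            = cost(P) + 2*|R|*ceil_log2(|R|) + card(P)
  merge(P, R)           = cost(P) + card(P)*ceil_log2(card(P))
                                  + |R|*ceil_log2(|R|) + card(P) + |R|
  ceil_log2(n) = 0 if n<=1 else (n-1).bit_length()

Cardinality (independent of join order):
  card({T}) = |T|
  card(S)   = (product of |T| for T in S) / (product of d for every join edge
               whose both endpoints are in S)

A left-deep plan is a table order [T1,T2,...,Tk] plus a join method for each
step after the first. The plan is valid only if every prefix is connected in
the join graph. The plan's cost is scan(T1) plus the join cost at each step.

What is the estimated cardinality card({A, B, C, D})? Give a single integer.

360

Tables in S: A(100), B(80), C(120), D(300)
Edges inside S: D-A(d=2), D-B(d=10), D-C(d=10), A-B(d=5), A-C(d=20), B-C(d=40)
numerator = 100 * 80 * 120 * 300 = 288000000
denominator = 2 * 10 * 10 * 5 * 20 * 40 = 800000
card(S) = 288000000 / 800000 = 360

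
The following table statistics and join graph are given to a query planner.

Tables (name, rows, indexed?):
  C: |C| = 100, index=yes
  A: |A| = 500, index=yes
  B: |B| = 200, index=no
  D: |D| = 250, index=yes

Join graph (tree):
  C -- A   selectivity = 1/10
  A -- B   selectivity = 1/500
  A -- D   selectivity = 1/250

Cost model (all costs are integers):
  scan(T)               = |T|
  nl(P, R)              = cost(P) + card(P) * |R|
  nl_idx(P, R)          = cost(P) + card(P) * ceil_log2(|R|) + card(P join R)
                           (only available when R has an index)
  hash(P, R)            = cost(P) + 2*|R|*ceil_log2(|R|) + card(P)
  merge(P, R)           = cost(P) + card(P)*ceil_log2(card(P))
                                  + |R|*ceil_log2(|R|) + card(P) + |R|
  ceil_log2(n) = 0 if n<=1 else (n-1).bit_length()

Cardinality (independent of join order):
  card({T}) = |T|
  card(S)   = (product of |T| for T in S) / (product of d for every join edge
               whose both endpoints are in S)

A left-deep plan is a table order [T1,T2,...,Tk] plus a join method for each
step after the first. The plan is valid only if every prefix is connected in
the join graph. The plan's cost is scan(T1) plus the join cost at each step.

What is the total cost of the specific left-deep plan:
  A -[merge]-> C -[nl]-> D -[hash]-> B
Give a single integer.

step 1: scan A: cost=500, card=500
step 2: join C via merge
    card(P join C) = 500*100/(10) = 5000
    cost = 500 + 500*9 + 100*7 + 500 + 100 = 6300
step 3: join D via nl
    card(P join D) = 5000*250/(250) = 5000
    cost = 6300 + 5000*250 = 1256300
step 4: join B via hash
    card(P join B) = 5000*200/(500) = 2000
    cost = 1256300 + 2*200*8 + 5000 = 1264500

1264500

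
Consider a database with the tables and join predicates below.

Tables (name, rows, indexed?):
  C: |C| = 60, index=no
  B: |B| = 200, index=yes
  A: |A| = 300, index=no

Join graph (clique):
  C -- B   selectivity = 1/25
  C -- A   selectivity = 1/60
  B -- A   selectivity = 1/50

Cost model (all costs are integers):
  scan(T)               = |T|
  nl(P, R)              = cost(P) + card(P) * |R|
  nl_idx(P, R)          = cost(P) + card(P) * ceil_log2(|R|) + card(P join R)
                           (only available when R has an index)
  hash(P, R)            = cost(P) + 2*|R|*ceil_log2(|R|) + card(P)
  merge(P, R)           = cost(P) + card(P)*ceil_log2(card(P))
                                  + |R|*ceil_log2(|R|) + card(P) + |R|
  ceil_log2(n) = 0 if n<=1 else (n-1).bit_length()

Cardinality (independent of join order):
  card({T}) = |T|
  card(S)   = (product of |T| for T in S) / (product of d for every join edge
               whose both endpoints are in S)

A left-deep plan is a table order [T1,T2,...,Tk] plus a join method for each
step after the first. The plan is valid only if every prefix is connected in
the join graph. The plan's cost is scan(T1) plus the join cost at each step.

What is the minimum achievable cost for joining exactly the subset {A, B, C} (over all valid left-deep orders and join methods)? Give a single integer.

Selinger DP over subsets of {A,B,C}:
  {C}: scan cost=60, card=60
  {B}: scan cost=200, card=200
  {A}: scan cost=300, card=300
  {BC}: card=480; try (B,nl_idx)→1020, (C,hash)→1120, (B,merge)→2280, (C,merge)→2420, (B,hash)→3320, (B,nl)→12060 …(+1); best=1020 via (B,nl_idx)
  {AC}: card=300; try (C,hash)→1320, (A,merge)→3480, (C,merge)→3720, (A,hash)→5520, (A,nl)→18060, (C,nl)→18300; best=1320 via (C,hash)
  {AB}: card=1200; try (B,hash)→3800, (B,nl_idx)→3900, (A,merge)→5000, (B,merge)→5100, (A,hash)→5800, (A,nl)→60200 …(+1); best=3800 via (B,hash)
  {ABC}: card=48; try (B,nl_idx)→3768, (B,hash)→4820, (C,hash)→5720, (B,merge)→6120, (A,hash)→6900, (A,merge)→8820 …(+4); best=3768 via (B,nl_idx)

3768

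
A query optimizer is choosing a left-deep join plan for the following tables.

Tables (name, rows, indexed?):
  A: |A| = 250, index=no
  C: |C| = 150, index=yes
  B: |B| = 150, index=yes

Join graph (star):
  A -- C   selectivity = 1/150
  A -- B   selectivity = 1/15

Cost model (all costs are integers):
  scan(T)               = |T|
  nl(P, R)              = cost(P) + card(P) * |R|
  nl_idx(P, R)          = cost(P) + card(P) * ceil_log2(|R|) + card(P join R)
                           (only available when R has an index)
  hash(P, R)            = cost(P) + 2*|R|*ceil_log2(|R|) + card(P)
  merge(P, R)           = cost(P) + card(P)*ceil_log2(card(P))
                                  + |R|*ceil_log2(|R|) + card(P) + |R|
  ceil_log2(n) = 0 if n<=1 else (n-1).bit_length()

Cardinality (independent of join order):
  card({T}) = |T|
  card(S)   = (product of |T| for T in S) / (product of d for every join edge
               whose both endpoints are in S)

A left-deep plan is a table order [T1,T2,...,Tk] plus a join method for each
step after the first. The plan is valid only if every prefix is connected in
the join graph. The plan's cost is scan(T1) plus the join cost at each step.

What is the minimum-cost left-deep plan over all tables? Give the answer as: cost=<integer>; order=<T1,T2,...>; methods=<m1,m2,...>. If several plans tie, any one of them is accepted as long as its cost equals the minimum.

cost=5150; order=A,C,B; methods=nl_idx,hash

Selinger DP (subsets sized 1..n):
  {A}: scan cost=250, card=250
  {C}: scan cost=150, card=150
  {B}: scan cost=150, card=150
  {AC}: card=250; try (C,nl_idx)→2500, (C,hash)→2900, (A,merge)→3750, (C,merge)→3850, (A,hash)→4300, (A,nl)→37650 …(+1); best=2500 via (C,nl_idx)
  {AB}: card=2500; try (B,hash)→2900, (A,merge)→3750, (B,merge)→3850, (A,hash)→4300, (B,nl_idx)→4750, (A,nl)→37650 …(+1); best=2900 via (B,hash)
  {ABC}: card=2500; try (B,hash)→5150, (B,merge)→6100, (B,nl_idx)→7000, (C,hash)→7800, (C,nl_idx)→25400, (C,merge)→36750 …(+2); best=5150 via (B,hash)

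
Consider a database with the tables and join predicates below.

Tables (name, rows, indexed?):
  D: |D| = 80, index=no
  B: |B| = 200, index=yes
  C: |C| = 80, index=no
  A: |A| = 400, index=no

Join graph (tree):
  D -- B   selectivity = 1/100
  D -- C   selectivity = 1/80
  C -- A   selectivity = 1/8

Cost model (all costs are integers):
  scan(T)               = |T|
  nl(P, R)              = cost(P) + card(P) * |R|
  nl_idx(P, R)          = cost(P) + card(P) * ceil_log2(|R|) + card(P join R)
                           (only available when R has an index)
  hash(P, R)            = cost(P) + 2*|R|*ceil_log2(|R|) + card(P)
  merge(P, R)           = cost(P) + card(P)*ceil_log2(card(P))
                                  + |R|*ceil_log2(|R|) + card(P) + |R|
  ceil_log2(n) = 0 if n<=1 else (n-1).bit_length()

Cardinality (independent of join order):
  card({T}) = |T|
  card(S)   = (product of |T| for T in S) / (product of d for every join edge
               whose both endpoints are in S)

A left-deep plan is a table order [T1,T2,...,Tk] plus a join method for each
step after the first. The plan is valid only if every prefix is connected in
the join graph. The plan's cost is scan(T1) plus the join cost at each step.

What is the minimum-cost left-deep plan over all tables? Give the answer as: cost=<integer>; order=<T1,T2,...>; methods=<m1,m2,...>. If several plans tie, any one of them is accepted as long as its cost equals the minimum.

Selinger DP (subsets sized 1..n):
  {D}: scan cost=80, card=80
  {B}: scan cost=200, card=200
  {C}: scan cost=80, card=80
  {A}: scan cost=400, card=400
  {BD}: card=160; try (B,nl_idx)→880, (D,hash)→1520, (B,merge)→2520, (D,merge)→2640, (B,hash)→3360, (B,nl)→16080 …(+1); best=880 via (B,nl_idx)
  {CD}: card=80; try (D,hash)→1280, (C,hash)→1280, (D,merge)→1360, (C,merge)→1360, (D,nl)→6480, (C,nl)→6480; best=1280 via (D,hash)
  {AC}: card=4000; try (C,hash)→1920, (A,merge)→4720, (C,merge)→5040, (A,hash)→7360, (A,nl)→32080, (C,nl)→32400; best=1920 via (C,hash)
  {BCD}: card=160; try (B,nl_idx)→2080, (C,hash)→2160, (C,merge)→2960, (B,merge)→3720, (B,hash)→4560, (C,nl)→13680 …(+1); best=2080 via (B,nl_idx)
  {ACD}: card=4000; try (A,merge)→5920, (D,hash)→7040, (A,hash)→8560, (A,nl)→33280, (D,merge)→54560, (D,nl)→321920; best=5920 via (A,merge)
  {ABCD}: card=8000; try (A,merge)→7520, (A,hash)→9440, (B,hash)→13120, (B,nl_idx)→45920, (B,merge)→59720, (A,nl)→66080 …(+1); best=7520 via (A,merge)

cost=7520; order=C,D,B,A; methods=hash,nl_idx,merge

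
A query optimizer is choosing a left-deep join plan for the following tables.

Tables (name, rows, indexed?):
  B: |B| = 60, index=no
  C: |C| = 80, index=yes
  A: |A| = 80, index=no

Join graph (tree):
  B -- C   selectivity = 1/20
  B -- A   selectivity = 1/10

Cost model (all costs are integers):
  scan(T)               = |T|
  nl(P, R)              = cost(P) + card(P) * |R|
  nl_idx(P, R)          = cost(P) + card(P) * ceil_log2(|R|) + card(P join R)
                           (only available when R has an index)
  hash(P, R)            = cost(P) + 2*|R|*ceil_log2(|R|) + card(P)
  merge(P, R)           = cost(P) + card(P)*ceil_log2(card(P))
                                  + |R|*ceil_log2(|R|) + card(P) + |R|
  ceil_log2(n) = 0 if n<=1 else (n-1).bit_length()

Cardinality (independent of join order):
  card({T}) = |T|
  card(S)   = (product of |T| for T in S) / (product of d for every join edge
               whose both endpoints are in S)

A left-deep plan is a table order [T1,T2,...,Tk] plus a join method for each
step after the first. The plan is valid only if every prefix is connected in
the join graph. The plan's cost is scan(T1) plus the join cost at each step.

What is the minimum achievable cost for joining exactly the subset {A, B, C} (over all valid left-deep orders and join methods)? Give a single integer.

Selinger DP over subsets of {A,B,C}:
  {B}: scan cost=60, card=60
  {C}: scan cost=80, card=80
  {A}: scan cost=80, card=80
  {BC}: card=240; try (C,nl_idx)→720, (B,hash)→880, (C,merge)→1120, (B,merge)→1140, (C,hash)→1240, (C,nl)→4860 …(+1); best=720 via (C,nl_idx)
  {AB}: card=480; try (B,hash)→880, (A,merge)→1120, (B,merge)→1140, (A,hash)→1240, (A,nl)→4860, (B,nl)→4880; best=880 via (B,hash)
  {ABC}: card=1920; try (A,hash)→2080, (C,hash)→2480, (A,merge)→3520, (C,nl_idx)→6160, (C,merge)→6320, (A,nl)→19920 …(+1); best=2080 via (A,hash)

2080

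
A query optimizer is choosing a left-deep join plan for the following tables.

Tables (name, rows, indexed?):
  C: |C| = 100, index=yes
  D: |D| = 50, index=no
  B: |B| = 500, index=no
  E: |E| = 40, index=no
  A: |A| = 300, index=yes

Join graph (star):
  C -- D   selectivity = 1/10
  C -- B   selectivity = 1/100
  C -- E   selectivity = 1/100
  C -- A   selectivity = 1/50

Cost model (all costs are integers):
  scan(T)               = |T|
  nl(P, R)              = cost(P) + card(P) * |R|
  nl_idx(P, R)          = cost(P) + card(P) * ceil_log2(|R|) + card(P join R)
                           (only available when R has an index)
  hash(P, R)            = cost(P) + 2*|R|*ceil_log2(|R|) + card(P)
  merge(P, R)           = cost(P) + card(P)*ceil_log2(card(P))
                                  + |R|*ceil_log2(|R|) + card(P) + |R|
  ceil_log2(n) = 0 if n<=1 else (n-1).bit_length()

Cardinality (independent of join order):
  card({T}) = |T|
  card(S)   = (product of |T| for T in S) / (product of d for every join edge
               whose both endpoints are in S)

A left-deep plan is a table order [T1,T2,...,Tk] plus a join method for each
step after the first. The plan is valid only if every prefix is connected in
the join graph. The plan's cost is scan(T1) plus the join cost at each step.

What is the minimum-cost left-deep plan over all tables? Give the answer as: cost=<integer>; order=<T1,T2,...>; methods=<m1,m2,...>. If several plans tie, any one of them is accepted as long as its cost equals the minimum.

cost=8180; order=B,C,E,A,D; methods=hash,hash,nl_idx,hash

Selinger DP (subsets sized 1..n):
  {C}: scan cost=100, card=100
  {D}: scan cost=50, card=50
  {B}: scan cost=500, card=500
  {E}: scan cost=40, card=40
  {A}: scan cost=300, card=300
  {CD}: card=500; try (D,hash)→800, (C,nl_idx)→900, (C,merge)→1200, (D,merge)→1250, (C,hash)→1500, (C,nl)→5050 …(+1); best=800 via (D,hash)
  {BC}: card=500; try (C,hash)→2400, (C,nl_idx)→4500, (B,merge)→5900, (C,merge)→6300, (B,hash)→9200, (B,nl)→50100 …(+1); best=2400 via (C,hash)
  {CE}: card=40; try (C,nl_idx)→360, (E,hash)→680, (C,merge)→1120, (E,merge)→1180, (C,hash)→1480, (C,nl)→4040 …(+1); best=360 via (C,nl_idx)
  {AC}: card=600; try (A,nl_idx)→1600, (C,hash)→2000, (C,nl_idx)→3000, (A,merge)→3900, (C,merge)→4100, (A,hash)→5600 …(+2); best=1600 via (A,nl_idx)
  {BCD}: card=2500; try (D,hash)→3500, (D,merge)→7750, (B,hash)→10300, (B,merge)→10800, (D,nl)→27400, (B,nl)→250800; best=3500 via (D,hash)
  {CDE}: card=200; try (D,merge)→990, (D,hash)→1000, (E,hash)→1780, (D,nl)→2360, (E,merge)→6080, (E,nl)→20800; best=990 via (D,merge)
  {ACD}: card=3000; try (D,hash)→2800, (A,hash)→6700, (A,nl_idx)→8300, (D,merge)→8550, (A,merge)→8800, (D,nl)→31600 …(+1); best=2800 via (D,hash)
  {BCE}: card=200; try (E,hash)→3380, (B,merge)→5640, (E,merge)→7680, (B,hash)→9400, (B,nl)→20360, (E,nl)→22400; best=3380 via (E,hash)
  {ABC}: card=3000; try (A,hash)→8300, (A,nl_idx)→9900, (A,merge)→10400, (B,hash)→11200, (B,merge)→13200, (A,nl)→152400 …(+1); best=8300 via (A,hash)
  {ACE}: card=240; try (A,nl_idx)→960, (E,hash)→2680, (A,merge)→3640, (A,hash)→5800, (E,merge)→8480, (A,nl)→12360 …(+1); best=960 via (A,nl_idx)
  {BCDE}: card=1000; try (D,hash)→4180, (D,merge)→5530, (E,hash)→6480, (B,merge)→7790, (B,hash)→10190, (D,nl)→13380 …(+3); best=4180 via (D,hash)
  {ABCD}: card=15000; try (A,hash)→11400, (D,hash)→11900, (B,hash)→14800, (A,merge)→39000, (A,nl_idx)→41000, (B,merge)→46800 …(+4); best=11400 via (A,hash)
  {ACDE}: card=1200; try (D,hash)→1800, (D,merge)→3470, (A,nl_idx)→3990, (A,merge)→5790, (E,hash)→6280, (A,hash)→6590 …(+4); best=1800 via (D,hash)
  {ABCE}: card=1200; try (A,nl_idx)→6380, (B,merge)→8120, (A,merge)→8180, (A,hash)→8980, (B,hash)→10200, (E,hash)→11780 …(+4); best=6380 via (A,nl_idx)
  {ABCDE}: card=6000; try (D,hash)→8180, (A,hash)→10580, (B,hash)→12000, (A,merge)→18180, (A,nl_idx)→19180, (D,merge)→21130 …(+7); best=8180 via (D,hash)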